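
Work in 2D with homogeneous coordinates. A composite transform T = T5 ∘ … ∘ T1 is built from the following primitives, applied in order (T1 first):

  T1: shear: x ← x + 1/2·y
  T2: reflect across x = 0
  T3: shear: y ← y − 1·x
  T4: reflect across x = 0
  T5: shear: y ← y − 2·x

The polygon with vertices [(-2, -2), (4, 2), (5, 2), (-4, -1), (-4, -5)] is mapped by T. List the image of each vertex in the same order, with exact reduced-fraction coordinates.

image vertices: (-3, 1), (5, -3), (6, -4), (-9/2, 7/2), (-13/2, 3/2)

T1 shear: x ← x + 1/2·y: (-2, -2) → (-3, -2); (4, 2) → (5, 2); (5, 2) → (6, 2); (-4, -1) → (-9/2, -1); (-4, -5) → (-13/2, -5)
T2 reflect across x = 0: (-3, -2) → (3, -2); (5, 2) → (-5, 2); (6, 2) → (-6, 2); (-9/2, -1) → (9/2, -1); (-13/2, -5) → (13/2, -5)
T3 shear: y ← y − 1·x: (3, -2) → (3, -5); (-5, 2) → (-5, 7); (-6, 2) → (-6, 8); (9/2, -1) → (9/2, -11/2); (13/2, -5) → (13/2, -23/2)
T4 reflect across x = 0: (3, -5) → (-3, -5); (-5, 7) → (5, 7); (-6, 8) → (6, 8); (9/2, -11/2) → (-9/2, -11/2); (13/2, -23/2) → (-13/2, -23/2)
T5 shear: y ← y − 2·x: (-3, -5) → (-3, 1); (5, 7) → (5, -3); (6, 8) → (6, -4); (-9/2, -11/2) → (-9/2, 7/2); (-13/2, -23/2) → (-13/2, 3/2)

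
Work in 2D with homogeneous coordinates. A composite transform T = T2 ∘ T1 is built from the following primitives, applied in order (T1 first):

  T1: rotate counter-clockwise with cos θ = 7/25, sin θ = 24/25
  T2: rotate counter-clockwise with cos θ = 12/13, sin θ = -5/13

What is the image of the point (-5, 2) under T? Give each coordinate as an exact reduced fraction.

T1 rotate counter-clockwise with cos θ = 7/25, sin θ = 24/25: (-5, 2) → (-83/25, -106/25)
T2 rotate counter-clockwise with cos θ = 12/13, sin θ = -5/13: (-83/25, -106/25) → (-1526/325, -857/325)

T(p) = (-1526/325, -857/325)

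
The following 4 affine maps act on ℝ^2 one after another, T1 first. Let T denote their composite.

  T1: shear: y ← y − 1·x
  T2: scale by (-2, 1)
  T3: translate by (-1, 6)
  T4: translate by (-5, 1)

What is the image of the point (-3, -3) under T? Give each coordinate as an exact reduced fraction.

T1 shear: y ← y − 1·x: (-3, -3) → (-3, 0)
T2 scale by (-2, 1): (-3, 0) → (6, 0)
T3 translate by (-1, 6): (6, 0) → (5, 6)
T4 translate by (-5, 1): (5, 6) → (0, 7)

T(p) = (0, 7)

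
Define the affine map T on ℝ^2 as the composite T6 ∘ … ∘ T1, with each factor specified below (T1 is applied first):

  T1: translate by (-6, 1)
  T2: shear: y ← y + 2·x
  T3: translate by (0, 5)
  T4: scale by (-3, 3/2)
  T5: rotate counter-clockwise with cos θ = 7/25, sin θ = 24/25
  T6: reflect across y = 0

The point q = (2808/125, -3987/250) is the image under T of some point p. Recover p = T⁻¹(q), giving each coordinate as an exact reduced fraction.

p = (-6/5, -3)

T1 = [1 0 -6; 0 1 1; 0 0 1]
T2·T1 = [1 0 -6; 2 1 -11; 0 0 1]
T3·…·T1 = [1 0 -6; 2 1 -6; 0 0 1]
T4·…·T1 = [-3 0 18; 3 3/2 -9; 0 0 1]
T5·…·T1 = [-93/25 -36/25 342/25; -51/25 21/50 369/25; 0 0 1]
T6·…·T1 = [-93/25 -36/25 342/25; 51/25 -21/50 -369/25; 0 0 1]
det M = 9/2; M⁻¹ = [-7/75 8/25 6; -34/75 -62/75 -6; 0 0 1]
M⁻¹ · (2808/125, -3987/250)ᵀ = (-6/5, -3)ᵀ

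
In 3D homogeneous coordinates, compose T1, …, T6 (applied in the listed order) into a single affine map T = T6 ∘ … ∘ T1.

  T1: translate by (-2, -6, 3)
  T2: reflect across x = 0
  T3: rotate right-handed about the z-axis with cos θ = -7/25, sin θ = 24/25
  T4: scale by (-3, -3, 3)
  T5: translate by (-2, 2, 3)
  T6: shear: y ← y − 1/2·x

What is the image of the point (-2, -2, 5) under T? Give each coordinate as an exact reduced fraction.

T1 translate by (-2, -6, 3): (-2, -2, 5) → (-4, -8, 8)
T2 reflect across x = 0: (-4, -8, 8) → (4, -8, 8)
T3 rotate right-handed about the z-axis with cos θ = -7/25, sin θ = 24/25: (4, -8, 8) → (164/25, 152/25, 8)
T4 scale by (-3, -3, 3): (164/25, 152/25, 8) → (-492/25, -456/25, 24)
T5 translate by (-2, 2, 3): (-492/25, -456/25, 24) → (-542/25, -406/25, 27)
T6 shear: y ← y − 1/2·x: (-542/25, -406/25, 27) → (-542/25, -27/5, 27)

T(p) = (-542/25, -27/5, 27)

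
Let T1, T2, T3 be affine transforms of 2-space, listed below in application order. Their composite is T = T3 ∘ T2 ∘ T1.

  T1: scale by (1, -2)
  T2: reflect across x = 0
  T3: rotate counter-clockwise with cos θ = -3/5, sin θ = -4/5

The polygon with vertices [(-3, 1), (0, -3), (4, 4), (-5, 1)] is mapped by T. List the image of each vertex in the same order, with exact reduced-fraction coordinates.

image vertices: (-17/5, -6/5), (24/5, -18/5), (-4, 8), (-23/5, -14/5)

T1 scale by (1, -2): (-3, 1) → (-3, -2); (0, -3) → (0, 6); (4, 4) → (4, -8); (-5, 1) → (-5, -2)
T2 reflect across x = 0: (-3, -2) → (3, -2); (0, 6) → (0, 6); (4, -8) → (-4, -8); (-5, -2) → (5, -2)
T3 rotate counter-clockwise with cos θ = -3/5, sin θ = -4/5: (3, -2) → (-17/5, -6/5); (0, 6) → (24/5, -18/5); (-4, -8) → (-4, 8); (5, -2) → (-23/5, -14/5)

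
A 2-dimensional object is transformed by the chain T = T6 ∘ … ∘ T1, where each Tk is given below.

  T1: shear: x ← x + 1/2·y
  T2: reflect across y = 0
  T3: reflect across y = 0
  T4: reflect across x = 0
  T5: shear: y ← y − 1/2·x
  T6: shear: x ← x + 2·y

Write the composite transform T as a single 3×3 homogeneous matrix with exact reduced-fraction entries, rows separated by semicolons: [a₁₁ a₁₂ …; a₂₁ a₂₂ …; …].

T = [0 2 0; 1/2 5/4 0; 0 0 1]

T1 = [1 1/2 0; 0 1 0; 0 0 1]
T2·T1 = [1 1/2 0; 0 -1 0; 0 0 1]
T3·…·T1 = [1 1/2 0; 0 1 0; 0 0 1]
T4·…·T1 = [-1 -1/2 0; 0 1 0; 0 0 1]
T5·…·T1 = [-1 -1/2 0; 1/2 5/4 0; 0 0 1]
T6·…·T1 = [0 2 0; 1/2 5/4 0; 0 0 1]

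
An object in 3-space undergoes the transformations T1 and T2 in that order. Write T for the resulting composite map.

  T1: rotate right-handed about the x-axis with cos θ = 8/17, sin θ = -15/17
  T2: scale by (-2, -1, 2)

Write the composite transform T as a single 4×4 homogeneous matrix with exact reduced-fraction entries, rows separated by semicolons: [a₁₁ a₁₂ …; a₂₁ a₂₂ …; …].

T1 = [1 0 0 0; 0 8/17 15/17 0; 0 -15/17 8/17 0; 0 0 0 1]
T2·T1 = [-2 0 0 0; 0 -8/17 -15/17 0; 0 -30/17 16/17 0; 0 0 0 1]

T = [-2 0 0 0; 0 -8/17 -15/17 0; 0 -30/17 16/17 0; 0 0 0 1]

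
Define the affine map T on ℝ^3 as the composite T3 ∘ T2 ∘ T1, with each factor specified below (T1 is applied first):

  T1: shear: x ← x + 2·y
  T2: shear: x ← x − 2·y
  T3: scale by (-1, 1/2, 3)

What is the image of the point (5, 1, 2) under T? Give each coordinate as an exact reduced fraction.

T1 shear: x ← x + 2·y: (5, 1, 2) → (7, 1, 2)
T2 shear: x ← x − 2·y: (7, 1, 2) → (5, 1, 2)
T3 scale by (-1, 1/2, 3): (5, 1, 2) → (-5, 1/2, 6)

T(p) = (-5, 1/2, 6)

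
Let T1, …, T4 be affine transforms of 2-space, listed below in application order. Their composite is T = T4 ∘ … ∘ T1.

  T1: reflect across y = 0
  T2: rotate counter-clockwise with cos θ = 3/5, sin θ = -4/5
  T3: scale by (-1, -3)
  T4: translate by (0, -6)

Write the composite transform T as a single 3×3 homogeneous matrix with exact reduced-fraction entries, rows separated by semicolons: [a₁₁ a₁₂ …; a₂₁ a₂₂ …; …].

T1 = [1 0 0; 0 -1 0; 0 0 1]
T2·T1 = [3/5 -4/5 0; -4/5 -3/5 0; 0 0 1]
T3·…·T1 = [-3/5 4/5 0; 12/5 9/5 0; 0 0 1]
T4·…·T1 = [-3/5 4/5 0; 12/5 9/5 -6; 0 0 1]

T = [-3/5 4/5 0; 12/5 9/5 -6; 0 0 1]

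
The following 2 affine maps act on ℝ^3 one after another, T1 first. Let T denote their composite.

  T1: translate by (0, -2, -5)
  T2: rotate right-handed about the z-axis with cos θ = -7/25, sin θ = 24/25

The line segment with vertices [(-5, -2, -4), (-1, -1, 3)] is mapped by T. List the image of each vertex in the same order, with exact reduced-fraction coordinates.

T1 translate by (0, -2, -5): (-5, -2, -4) → (-5, -4, -9); (-1, -1, 3) → (-1, -3, -2)
T2 rotate right-handed about the z-axis with cos θ = -7/25, sin θ = 24/25: (-5, -4, -9) → (131/25, -92/25, -9); (-1, -3, -2) → (79/25, -3/25, -2)

image vertices: (131/25, -92/25, -9), (79/25, -3/25, -2)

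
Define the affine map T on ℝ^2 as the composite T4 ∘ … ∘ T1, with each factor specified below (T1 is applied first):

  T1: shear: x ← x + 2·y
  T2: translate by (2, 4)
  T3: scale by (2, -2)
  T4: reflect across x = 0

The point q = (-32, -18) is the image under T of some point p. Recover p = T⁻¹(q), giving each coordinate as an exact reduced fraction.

p = (4, 5)

T1 = [1 2 0; 0 1 0; 0 0 1]
T2·T1 = [1 2 2; 0 1 4; 0 0 1]
T3·…·T1 = [2 4 4; 0 -2 -8; 0 0 1]
T4·…·T1 = [-2 -4 -4; 0 -2 -8; 0 0 1]
det M = 4; M⁻¹ = [-1/2 1 6; 0 -1/2 -4; 0 0 1]
M⁻¹ · (-32, -18)ᵀ = (4, 5)ᵀ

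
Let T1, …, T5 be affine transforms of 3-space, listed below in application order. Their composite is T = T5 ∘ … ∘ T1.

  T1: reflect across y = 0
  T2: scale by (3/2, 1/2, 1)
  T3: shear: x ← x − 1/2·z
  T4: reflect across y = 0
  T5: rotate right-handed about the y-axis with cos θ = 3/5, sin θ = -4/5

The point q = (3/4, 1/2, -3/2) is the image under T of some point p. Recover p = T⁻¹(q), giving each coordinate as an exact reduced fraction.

p = (-1, 1, -3/2)

T1 = [1 0 0 0; 0 -1 0 0; 0 0 1 0; 0 0 0 1]
T2·T1 = [3/2 0 0 0; 0 -1/2 0 0; 0 0 1 0; 0 0 0 1]
T3·…·T1 = [3/2 0 -1/2 0; 0 -1/2 0 0; 0 0 1 0; 0 0 0 1]
T4·…·T1 = [3/2 0 -1/2 0; 0 1/2 0 0; 0 0 1 0; 0 0 0 1]
T5·…·T1 = [9/10 0 -11/10 0; 0 1/2 0 0; 6/5 0 1/5 0; 0 0 0 1]
det M = 3/4; M⁻¹ = [2/15 0 11/15 0; 0 2 0 0; -4/5 0 3/5 0; 0 0 0 1]
M⁻¹ · (3/4, 1/2, -3/2)ᵀ = (-1, 1, -3/2)ᵀ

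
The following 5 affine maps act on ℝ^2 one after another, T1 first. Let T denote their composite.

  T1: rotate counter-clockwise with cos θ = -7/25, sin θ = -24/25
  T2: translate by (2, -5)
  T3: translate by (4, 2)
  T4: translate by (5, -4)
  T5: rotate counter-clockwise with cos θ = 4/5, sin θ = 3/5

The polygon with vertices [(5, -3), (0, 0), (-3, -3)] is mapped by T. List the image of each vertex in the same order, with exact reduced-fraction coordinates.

T1 rotate counter-clockwise with cos θ = -7/25, sin θ = -24/25: (5, -3) → (-107/25, -99/25); (0, 0) → (0, 0); (-3, -3) → (-51/25, 93/25)
T2 translate by (2, -5): (-107/25, -99/25) → (-57/25, -224/25); (0, 0) → (2, -5); (-51/25, 93/25) → (-1/25, -32/25)
T3 translate by (4, 2): (-57/25, -224/25) → (43/25, -174/25); (2, -5) → (6, -3); (-1/25, -32/25) → (99/25, 18/25)
T4 translate by (5, -4): (43/25, -174/25) → (168/25, -274/25); (6, -3) → (11, -7); (99/25, 18/25) → (224/25, -82/25)
T5 rotate counter-clockwise with cos θ = 4/5, sin θ = 3/5: (168/25, -274/25) → (1494/125, -592/125); (11, -7) → (13, 1); (224/25, -82/25) → (1142/125, 344/125)

image vertices: (1494/125, -592/125), (13, 1), (1142/125, 344/125)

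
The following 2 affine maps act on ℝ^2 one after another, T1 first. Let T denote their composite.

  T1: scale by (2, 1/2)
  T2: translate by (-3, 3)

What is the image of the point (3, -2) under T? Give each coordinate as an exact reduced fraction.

T(p) = (3, 2)

T1 scale by (2, 1/2): (3, -2) → (6, -1)
T2 translate by (-3, 3): (6, -1) → (3, 2)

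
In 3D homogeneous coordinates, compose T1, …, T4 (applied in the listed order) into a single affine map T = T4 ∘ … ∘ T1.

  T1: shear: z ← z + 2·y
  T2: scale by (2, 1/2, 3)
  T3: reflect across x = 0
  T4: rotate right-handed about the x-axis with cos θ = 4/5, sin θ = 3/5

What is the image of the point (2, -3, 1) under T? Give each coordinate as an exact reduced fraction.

T(p) = (-4, 39/5, -129/10)

T1 shear: z ← z + 2·y: (2, -3, 1) → (2, -3, -5)
T2 scale by (2, 1/2, 3): (2, -3, -5) → (4, -3/2, -15)
T3 reflect across x = 0: (4, -3/2, -15) → (-4, -3/2, -15)
T4 rotate right-handed about the x-axis with cos θ = 4/5, sin θ = 3/5: (-4, -3/2, -15) → (-4, 39/5, -129/10)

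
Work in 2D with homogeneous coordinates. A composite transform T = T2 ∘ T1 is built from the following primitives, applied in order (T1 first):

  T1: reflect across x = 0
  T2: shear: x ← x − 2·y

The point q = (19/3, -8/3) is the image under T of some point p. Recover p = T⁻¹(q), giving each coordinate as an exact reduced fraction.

T1 = [-1 0 0; 0 1 0; 0 0 1]
T2·T1 = [-1 -2 0; 0 1 0; 0 0 1]
det M = -1; M⁻¹ = [-1 -2 0; 0 1 0; 0 0 1]
M⁻¹ · (19/3, -8/3)ᵀ = (-1, -8/3)ᵀ

p = (-1, -8/3)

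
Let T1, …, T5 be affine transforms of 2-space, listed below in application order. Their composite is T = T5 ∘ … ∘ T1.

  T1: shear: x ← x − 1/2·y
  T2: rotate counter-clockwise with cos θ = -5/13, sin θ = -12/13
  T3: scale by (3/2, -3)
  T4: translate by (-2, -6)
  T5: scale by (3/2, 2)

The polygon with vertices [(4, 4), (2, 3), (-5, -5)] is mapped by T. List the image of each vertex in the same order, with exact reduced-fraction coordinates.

T1 shear: x ← x − 1/2·y: (4, 4) → (2, 4); (2, 3) → (1/2, 3); (-5, -5) → (-5/2, -5)
T2 rotate counter-clockwise with cos θ = -5/13, sin θ = -12/13: (2, 4) → (38/13, -44/13); (1/2, 3) → (67/26, -21/13); (-5/2, -5) → (-95/26, 55/13)
T3 scale by (3/2, -3): (38/13, -44/13) → (57/13, 132/13); (67/26, -21/13) → (201/52, 63/13); (-95/26, 55/13) → (-285/52, -165/13)
T4 translate by (-2, -6): (57/13, 132/13) → (31/13, 54/13); (201/52, 63/13) → (97/52, -15/13); (-285/52, -165/13) → (-389/52, -243/13)
T5 scale by (3/2, 2): (31/13, 54/13) → (93/26, 108/13); (97/52, -15/13) → (291/104, -30/13); (-389/52, -243/13) → (-1167/104, -486/13)

image vertices: (93/26, 108/13), (291/104, -30/13), (-1167/104, -486/13)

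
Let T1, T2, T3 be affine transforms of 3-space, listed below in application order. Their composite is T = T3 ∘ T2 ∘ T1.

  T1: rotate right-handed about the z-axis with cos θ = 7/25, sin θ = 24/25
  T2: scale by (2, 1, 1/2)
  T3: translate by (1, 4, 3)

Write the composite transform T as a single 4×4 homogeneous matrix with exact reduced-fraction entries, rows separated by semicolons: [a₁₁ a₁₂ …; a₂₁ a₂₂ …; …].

T1 = [7/25 -24/25 0 0; 24/25 7/25 0 0; 0 0 1 0; 0 0 0 1]
T2·T1 = [14/25 -48/25 0 0; 24/25 7/25 0 0; 0 0 1/2 0; 0 0 0 1]
T3·…·T1 = [14/25 -48/25 0 1; 24/25 7/25 0 4; 0 0 1/2 3; 0 0 0 1]

T = [14/25 -48/25 0 1; 24/25 7/25 0 4; 0 0 1/2 3; 0 0 0 1]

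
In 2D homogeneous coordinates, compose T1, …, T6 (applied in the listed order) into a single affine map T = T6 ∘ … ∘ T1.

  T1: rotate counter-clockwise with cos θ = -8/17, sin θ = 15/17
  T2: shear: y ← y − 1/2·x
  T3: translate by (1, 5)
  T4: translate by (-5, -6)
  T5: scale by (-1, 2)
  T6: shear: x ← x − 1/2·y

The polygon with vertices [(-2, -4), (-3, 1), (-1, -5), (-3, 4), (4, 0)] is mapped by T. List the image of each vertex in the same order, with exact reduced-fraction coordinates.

image vertices: (45/17, -106/17), (267/34, -149/17), (37/34, -67/17), (180/17, -152/17), (41/17, 118/17)

T1 rotate counter-clockwise with cos θ = -8/17, sin θ = 15/17: (-2, -4) → (76/17, 2/17); (-3, 1) → (9/17, -53/17); (-1, -5) → (83/17, 25/17); (-3, 4) → (-36/17, -77/17); (4, 0) → (-32/17, 60/17)
T2 shear: y ← y − 1/2·x: (76/17, 2/17) → (76/17, -36/17); (9/17, -53/17) → (9/17, -115/34); (83/17, 25/17) → (83/17, -33/34); (-36/17, -77/17) → (-36/17, -59/17); (-32/17, 60/17) → (-32/17, 76/17)
T3 translate by (1, 5): (76/17, -36/17) → (93/17, 49/17); (9/17, -115/34) → (26/17, 55/34); (83/17, -33/34) → (100/17, 137/34); (-36/17, -59/17) → (-19/17, 26/17); (-32/17, 76/17) → (-15/17, 161/17)
T4 translate by (-5, -6): (93/17, 49/17) → (8/17, -53/17); (26/17, 55/34) → (-59/17, -149/34); (100/17, 137/34) → (15/17, -67/34); (-19/17, 26/17) → (-104/17, -76/17); (-15/17, 161/17) → (-100/17, 59/17)
T5 scale by (-1, 2): (8/17, -53/17) → (-8/17, -106/17); (-59/17, -149/34) → (59/17, -149/17); (15/17, -67/34) → (-15/17, -67/17); (-104/17, -76/17) → (104/17, -152/17); (-100/17, 59/17) → (100/17, 118/17)
T6 shear: x ← x − 1/2·y: (-8/17, -106/17) → (45/17, -106/17); (59/17, -149/17) → (267/34, -149/17); (-15/17, -67/17) → (37/34, -67/17); (104/17, -152/17) → (180/17, -152/17); (100/17, 118/17) → (41/17, 118/17)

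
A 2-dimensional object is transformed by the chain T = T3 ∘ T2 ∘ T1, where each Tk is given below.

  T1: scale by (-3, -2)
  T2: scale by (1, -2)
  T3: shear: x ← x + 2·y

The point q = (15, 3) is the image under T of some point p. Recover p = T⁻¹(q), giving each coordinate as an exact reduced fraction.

T1 = [-3 0 0; 0 -2 0; 0 0 1]
T2·T1 = [-3 0 0; 0 4 0; 0 0 1]
T3·…·T1 = [-3 8 0; 0 4 0; 0 0 1]
det M = -12; M⁻¹ = [-1/3 2/3 0; 0 1/4 0; 0 0 1]
M⁻¹ · (15, 3)ᵀ = (-3, 3/4)ᵀ

p = (-3, 3/4)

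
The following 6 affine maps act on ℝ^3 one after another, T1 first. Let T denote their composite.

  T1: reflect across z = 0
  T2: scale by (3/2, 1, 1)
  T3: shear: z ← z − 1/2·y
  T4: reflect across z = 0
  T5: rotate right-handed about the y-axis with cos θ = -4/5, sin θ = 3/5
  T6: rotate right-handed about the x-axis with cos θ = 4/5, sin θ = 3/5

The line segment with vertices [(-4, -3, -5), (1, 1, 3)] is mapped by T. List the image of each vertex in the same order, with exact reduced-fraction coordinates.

image vertices: (9/10, -192/25, 131/25), (9/10, 151/50, -59/25)

T1 reflect across z = 0: (-4, -3, -5) → (-4, -3, 5); (1, 1, 3) → (1, 1, -3)
T2 scale by (3/2, 1, 1): (-4, -3, 5) → (-6, -3, 5); (1, 1, -3) → (3/2, 1, -3)
T3 shear: z ← z − 1/2·y: (-6, -3, 5) → (-6, -3, 13/2); (3/2, 1, -3) → (3/2, 1, -7/2)
T4 reflect across z = 0: (-6, -3, 13/2) → (-6, -3, -13/2); (3/2, 1, -7/2) → (3/2, 1, 7/2)
T5 rotate right-handed about the y-axis with cos θ = -4/5, sin θ = 3/5: (-6, -3, -13/2) → (9/10, -3, 44/5); (3/2, 1, 7/2) → (9/10, 1, -37/10)
T6 rotate right-handed about the x-axis with cos θ = 4/5, sin θ = 3/5: (9/10, -3, 44/5) → (9/10, -192/25, 131/25); (9/10, 1, -37/10) → (9/10, 151/50, -59/25)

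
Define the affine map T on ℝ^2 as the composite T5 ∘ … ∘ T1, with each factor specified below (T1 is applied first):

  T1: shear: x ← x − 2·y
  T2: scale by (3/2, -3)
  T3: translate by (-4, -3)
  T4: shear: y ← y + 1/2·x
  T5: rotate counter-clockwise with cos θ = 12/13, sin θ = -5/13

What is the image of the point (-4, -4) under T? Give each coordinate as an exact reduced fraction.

T1 shear: x ← x − 2·y: (-4, -4) → (4, -4)
T2 scale by (3/2, -3): (4, -4) → (6, 12)
T3 translate by (-4, -3): (6, 12) → (2, 9)
T4 shear: y ← y + 1/2·x: (2, 9) → (2, 10)
T5 rotate counter-clockwise with cos θ = 12/13, sin θ = -5/13: (2, 10) → (74/13, 110/13)

T(p) = (74/13, 110/13)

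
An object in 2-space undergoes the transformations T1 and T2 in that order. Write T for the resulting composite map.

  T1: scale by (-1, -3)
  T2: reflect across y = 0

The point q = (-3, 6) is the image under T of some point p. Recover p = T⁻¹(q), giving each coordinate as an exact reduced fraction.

T1 = [-1 0 0; 0 -3 0; 0 0 1]
T2·T1 = [-1 0 0; 0 3 0; 0 0 1]
det M = -3; M⁻¹ = [-1 0 0; 0 1/3 0; 0 0 1]
M⁻¹ · (-3, 6)ᵀ = (3, 2)ᵀ

p = (3, 2)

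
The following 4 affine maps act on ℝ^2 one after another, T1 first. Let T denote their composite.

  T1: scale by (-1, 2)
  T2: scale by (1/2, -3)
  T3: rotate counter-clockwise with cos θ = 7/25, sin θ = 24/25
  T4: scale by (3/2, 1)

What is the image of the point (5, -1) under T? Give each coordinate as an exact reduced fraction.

T1 scale by (-1, 2): (5, -1) → (-5, -2)
T2 scale by (1/2, -3): (-5, -2) → (-5/2, 6)
T3 rotate counter-clockwise with cos θ = 7/25, sin θ = 24/25: (-5/2, 6) → (-323/50, -18/25)
T4 scale by (3/2, 1): (-323/50, -18/25) → (-969/100, -18/25)

T(p) = (-969/100, -18/25)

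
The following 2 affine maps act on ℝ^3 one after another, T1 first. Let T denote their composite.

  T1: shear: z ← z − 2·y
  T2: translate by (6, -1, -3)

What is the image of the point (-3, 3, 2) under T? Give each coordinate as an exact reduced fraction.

T1 shear: z ← z − 2·y: (-3, 3, 2) → (-3, 3, -4)
T2 translate by (6, -1, -3): (-3, 3, -4) → (3, 2, -7)

T(p) = (3, 2, -7)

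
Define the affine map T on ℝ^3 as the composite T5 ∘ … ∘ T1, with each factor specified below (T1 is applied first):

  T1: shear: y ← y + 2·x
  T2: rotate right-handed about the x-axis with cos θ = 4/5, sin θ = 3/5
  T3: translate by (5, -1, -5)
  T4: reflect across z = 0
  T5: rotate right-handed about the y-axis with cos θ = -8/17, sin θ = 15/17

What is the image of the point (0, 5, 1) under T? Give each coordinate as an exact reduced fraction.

T1 shear: y ← y + 2·x: (0, 5, 1) → (0, 5, 1)
T2 rotate right-handed about the x-axis with cos θ = 4/5, sin θ = 3/5: (0, 5, 1) → (0, 17/5, 19/5)
T3 translate by (5, -1, -5): (0, 17/5, 19/5) → (5, 12/5, -6/5)
T4 reflect across z = 0: (5, 12/5, -6/5) → (5, 12/5, 6/5)
T5 rotate right-handed about the y-axis with cos θ = -8/17, sin θ = 15/17: (5, 12/5, 6/5) → (-22/17, 12/5, -423/85)

T(p) = (-22/17, 12/5, -423/85)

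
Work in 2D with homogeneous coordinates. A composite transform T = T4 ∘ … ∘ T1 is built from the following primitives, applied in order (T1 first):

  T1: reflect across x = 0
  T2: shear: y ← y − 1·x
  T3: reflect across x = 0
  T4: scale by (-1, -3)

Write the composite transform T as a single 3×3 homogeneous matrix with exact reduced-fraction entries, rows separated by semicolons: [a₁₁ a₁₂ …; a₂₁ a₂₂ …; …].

T1 = [-1 0 0; 0 1 0; 0 0 1]
T2·T1 = [-1 0 0; 1 1 0; 0 0 1]
T3·…·T1 = [1 0 0; 1 1 0; 0 0 1]
T4·…·T1 = [-1 0 0; -3 -3 0; 0 0 1]

T = [-1 0 0; -3 -3 0; 0 0 1]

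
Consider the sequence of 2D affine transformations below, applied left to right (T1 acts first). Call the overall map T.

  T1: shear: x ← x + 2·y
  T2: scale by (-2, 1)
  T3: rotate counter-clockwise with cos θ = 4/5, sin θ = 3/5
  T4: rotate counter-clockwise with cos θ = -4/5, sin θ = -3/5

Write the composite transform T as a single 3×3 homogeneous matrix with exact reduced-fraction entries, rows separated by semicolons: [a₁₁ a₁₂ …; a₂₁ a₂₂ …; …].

T = [14/25 52/25 0; 48/25 89/25 0; 0 0 1]

T1 = [1 2 0; 0 1 0; 0 0 1]
T2·T1 = [-2 -4 0; 0 1 0; 0 0 1]
T3·…·T1 = [-8/5 -19/5 0; -6/5 -8/5 0; 0 0 1]
T4·…·T1 = [14/25 52/25 0; 48/25 89/25 0; 0 0 1]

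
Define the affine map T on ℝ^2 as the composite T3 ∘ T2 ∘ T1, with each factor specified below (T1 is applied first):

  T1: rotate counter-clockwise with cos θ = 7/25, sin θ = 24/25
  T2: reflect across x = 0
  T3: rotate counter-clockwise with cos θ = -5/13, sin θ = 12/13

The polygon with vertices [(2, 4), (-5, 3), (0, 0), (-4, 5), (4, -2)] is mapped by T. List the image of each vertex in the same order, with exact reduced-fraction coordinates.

T1 rotate counter-clockwise with cos θ = 7/25, sin θ = 24/25: (2, 4) → (-82/25, 76/25); (-5, 3) → (-107/25, -99/25); (0, 0) → (0, 0); (-4, 5) → (-148/25, -61/25); (4, -2) → (76/25, 82/25)
T2 reflect across x = 0: (-82/25, 76/25) → (82/25, 76/25); (-107/25, -99/25) → (107/25, -99/25); (0, 0) → (0, 0); (-148/25, -61/25) → (148/25, -61/25); (76/25, 82/25) → (-76/25, 82/25)
T3 rotate counter-clockwise with cos θ = -5/13, sin θ = 12/13: (82/25, 76/25) → (-1322/325, 604/325); (107/25, -99/25) → (653/325, 1779/325); (0, 0) → (0, 0); (148/25, -61/25) → (-8/325, 2081/325); (-76/25, 82/25) → (-604/325, -1322/325)

image vertices: (-1322/325, 604/325), (653/325, 1779/325), (0, 0), (-8/325, 2081/325), (-604/325, -1322/325)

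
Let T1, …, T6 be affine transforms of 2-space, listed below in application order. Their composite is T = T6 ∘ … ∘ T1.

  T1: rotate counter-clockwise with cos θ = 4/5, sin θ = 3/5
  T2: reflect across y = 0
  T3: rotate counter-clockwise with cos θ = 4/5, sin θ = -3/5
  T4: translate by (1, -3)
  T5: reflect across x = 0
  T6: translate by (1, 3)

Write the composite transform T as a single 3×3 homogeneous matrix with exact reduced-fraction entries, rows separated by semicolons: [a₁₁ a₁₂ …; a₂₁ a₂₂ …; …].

T1 = [4/5 -3/5 0; 3/5 4/5 0; 0 0 1]
T2·T1 = [4/5 -3/5 0; -3/5 -4/5 0; 0 0 1]
T3·…·T1 = [7/25 -24/25 0; -24/25 -7/25 0; 0 0 1]
T4·…·T1 = [7/25 -24/25 1; -24/25 -7/25 -3; 0 0 1]
T5·…·T1 = [-7/25 24/25 -1; -24/25 -7/25 -3; 0 0 1]
T6·…·T1 = [-7/25 24/25 0; -24/25 -7/25 0; 0 0 1]

T = [-7/25 24/25 0; -24/25 -7/25 0; 0 0 1]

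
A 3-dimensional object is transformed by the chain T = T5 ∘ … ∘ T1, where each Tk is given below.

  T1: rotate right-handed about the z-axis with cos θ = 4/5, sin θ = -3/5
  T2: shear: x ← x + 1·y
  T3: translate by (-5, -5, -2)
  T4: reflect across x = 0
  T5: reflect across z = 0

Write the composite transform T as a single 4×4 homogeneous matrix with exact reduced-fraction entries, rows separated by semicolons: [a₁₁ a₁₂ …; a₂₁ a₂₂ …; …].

T = [-1/5 -7/5 0 5; -3/5 4/5 0 -5; 0 0 -1 2; 0 0 0 1]

T1 = [4/5 3/5 0 0; -3/5 4/5 0 0; 0 0 1 0; 0 0 0 1]
T2·T1 = [1/5 7/5 0 0; -3/5 4/5 0 0; 0 0 1 0; 0 0 0 1]
T3·…·T1 = [1/5 7/5 0 -5; -3/5 4/5 0 -5; 0 0 1 -2; 0 0 0 1]
T4·…·T1 = [-1/5 -7/5 0 5; -3/5 4/5 0 -5; 0 0 1 -2; 0 0 0 1]
T5·…·T1 = [-1/5 -7/5 0 5; -3/5 4/5 0 -5; 0 0 -1 2; 0 0 0 1]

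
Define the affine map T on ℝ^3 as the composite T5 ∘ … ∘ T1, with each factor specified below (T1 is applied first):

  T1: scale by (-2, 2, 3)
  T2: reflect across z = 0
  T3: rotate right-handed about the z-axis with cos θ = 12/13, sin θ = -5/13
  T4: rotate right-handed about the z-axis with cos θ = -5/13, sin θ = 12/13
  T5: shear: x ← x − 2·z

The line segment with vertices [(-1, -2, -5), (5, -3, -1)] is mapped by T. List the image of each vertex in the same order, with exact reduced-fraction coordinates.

image vertices: (-26, 2, 15), (0, -10, 3)

T1 scale by (-2, 2, 3): (-1, -2, -5) → (2, -4, -15); (5, -3, -1) → (-10, -6, -3)
T2 reflect across z = 0: (2, -4, -15) → (2, -4, 15); (-10, -6, -3) → (-10, -6, 3)
T3 rotate right-handed about the z-axis with cos θ = 12/13, sin θ = -5/13: (2, -4, 15) → (4/13, -58/13, 15); (-10, -6, 3) → (-150/13, -22/13, 3)
T4 rotate right-handed about the z-axis with cos θ = -5/13, sin θ = 12/13: (4/13, -58/13, 15) → (4, 2, 15); (-150/13, -22/13, 3) → (6, -10, 3)
T5 shear: x ← x − 2·z: (4, 2, 15) → (-26, 2, 15); (6, -10, 3) → (0, -10, 3)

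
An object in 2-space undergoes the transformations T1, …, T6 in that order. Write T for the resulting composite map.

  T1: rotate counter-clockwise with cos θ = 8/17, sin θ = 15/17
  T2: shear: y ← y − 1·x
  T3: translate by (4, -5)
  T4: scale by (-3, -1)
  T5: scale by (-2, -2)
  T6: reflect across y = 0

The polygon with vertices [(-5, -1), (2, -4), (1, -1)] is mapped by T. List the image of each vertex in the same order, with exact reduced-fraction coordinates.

T1 rotate counter-clockwise with cos θ = 8/17, sin θ = 15/17: (-5, -1) → (-25/17, -83/17); (2, -4) → (76/17, -2/17); (1, -1) → (23/17, 7/17)
T2 shear: y ← y − 1·x: (-25/17, -83/17) → (-25/17, -58/17); (76/17, -2/17) → (76/17, -78/17); (23/17, 7/17) → (23/17, -16/17)
T3 translate by (4, -5): (-25/17, -58/17) → (43/17, -143/17); (76/17, -78/17) → (144/17, -163/17); (23/17, -16/17) → (91/17, -101/17)
T4 scale by (-3, -1): (43/17, -143/17) → (-129/17, 143/17); (144/17, -163/17) → (-432/17, 163/17); (91/17, -101/17) → (-273/17, 101/17)
T5 scale by (-2, -2): (-129/17, 143/17) → (258/17, -286/17); (-432/17, 163/17) → (864/17, -326/17); (-273/17, 101/17) → (546/17, -202/17)
T6 reflect across y = 0: (258/17, -286/17) → (258/17, 286/17); (864/17, -326/17) → (864/17, 326/17); (546/17, -202/17) → (546/17, 202/17)

image vertices: (258/17, 286/17), (864/17, 326/17), (546/17, 202/17)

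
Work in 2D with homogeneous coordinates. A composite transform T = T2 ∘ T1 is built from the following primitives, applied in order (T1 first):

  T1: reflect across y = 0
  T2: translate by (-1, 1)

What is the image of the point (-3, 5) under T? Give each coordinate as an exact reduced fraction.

T1 reflect across y = 0: (-3, 5) → (-3, -5)
T2 translate by (-1, 1): (-3, -5) → (-4, -4)

T(p) = (-4, -4)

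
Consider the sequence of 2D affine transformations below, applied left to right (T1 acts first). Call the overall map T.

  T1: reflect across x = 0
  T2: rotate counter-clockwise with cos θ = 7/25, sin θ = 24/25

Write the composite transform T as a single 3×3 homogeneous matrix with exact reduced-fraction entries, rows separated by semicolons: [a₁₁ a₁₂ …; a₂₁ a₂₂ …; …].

T1 = [-1 0 0; 0 1 0; 0 0 1]
T2·T1 = [-7/25 -24/25 0; -24/25 7/25 0; 0 0 1]

T = [-7/25 -24/25 0; -24/25 7/25 0; 0 0 1]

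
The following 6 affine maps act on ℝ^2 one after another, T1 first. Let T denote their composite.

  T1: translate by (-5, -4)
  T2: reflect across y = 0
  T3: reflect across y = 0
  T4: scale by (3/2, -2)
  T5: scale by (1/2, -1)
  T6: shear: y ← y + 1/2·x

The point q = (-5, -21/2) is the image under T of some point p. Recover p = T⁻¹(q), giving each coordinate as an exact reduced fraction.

p = (-5/3, 0)

T1 = [1 0 -5; 0 1 -4; 0 0 1]
T2·T1 = [1 0 -5; 0 -1 4; 0 0 1]
T3·…·T1 = [1 0 -5; 0 1 -4; 0 0 1]
T4·…·T1 = [3/2 0 -15/2; 0 -2 8; 0 0 1]
T5·…·T1 = [3/4 0 -15/4; 0 2 -8; 0 0 1]
T6·…·T1 = [3/4 0 -15/4; 3/8 2 -79/8; 0 0 1]
det M = 3/2; M⁻¹ = [4/3 0 5; -1/4 1/2 4; 0 0 1]
M⁻¹ · (-5, -21/2)ᵀ = (-5/3, 0)ᵀ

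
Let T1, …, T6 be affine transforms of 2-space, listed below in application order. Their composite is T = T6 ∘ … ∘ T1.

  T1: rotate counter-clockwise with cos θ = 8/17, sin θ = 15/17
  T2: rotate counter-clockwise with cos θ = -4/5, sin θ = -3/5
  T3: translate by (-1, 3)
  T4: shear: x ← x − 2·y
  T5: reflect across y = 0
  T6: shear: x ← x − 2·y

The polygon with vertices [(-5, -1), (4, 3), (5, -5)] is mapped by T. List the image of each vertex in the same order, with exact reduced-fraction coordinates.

image vertices: (-234/85, -662/85), (219/85, 42/85), (-88/17, 46/17)

T1 rotate counter-clockwise with cos θ = 8/17, sin θ = 15/17: (-5, -1) → (-25/17, -83/17); (4, 3) → (-13/17, 84/17); (5, -5) → (115/17, 35/17)
T2 rotate counter-clockwise with cos θ = -4/5, sin θ = -3/5: (-25/17, -83/17) → (-149/85, 407/85); (-13/17, 84/17) → (304/85, -297/85); (115/17, 35/17) → (-71/17, -97/17)
T3 translate by (-1, 3): (-149/85, 407/85) → (-234/85, 662/85); (304/85, -297/85) → (219/85, -42/85); (-71/17, -97/17) → (-88/17, -46/17)
T4 shear: x ← x − 2·y: (-234/85, 662/85) → (-1558/85, 662/85); (219/85, -42/85) → (303/85, -42/85); (-88/17, -46/17) → (4/17, -46/17)
T5 reflect across y = 0: (-1558/85, 662/85) → (-1558/85, -662/85); (303/85, -42/85) → (303/85, 42/85); (4/17, -46/17) → (4/17, 46/17)
T6 shear: x ← x − 2·y: (-1558/85, -662/85) → (-234/85, -662/85); (303/85, 42/85) → (219/85, 42/85); (4/17, 46/17) → (-88/17, 46/17)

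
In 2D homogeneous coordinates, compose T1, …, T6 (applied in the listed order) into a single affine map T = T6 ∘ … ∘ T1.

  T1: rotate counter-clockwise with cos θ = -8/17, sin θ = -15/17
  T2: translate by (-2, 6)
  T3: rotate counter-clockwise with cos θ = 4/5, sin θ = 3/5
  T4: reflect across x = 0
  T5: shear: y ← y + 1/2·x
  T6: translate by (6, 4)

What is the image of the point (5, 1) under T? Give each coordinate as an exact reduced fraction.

T1 rotate counter-clockwise with cos θ = -8/17, sin θ = -15/17: (5, 1) → (-25/17, -83/17)
T2 translate by (-2, 6): (-25/17, -83/17) → (-59/17, 19/17)
T3 rotate counter-clockwise with cos θ = 4/5, sin θ = 3/5: (-59/17, 19/17) → (-293/85, -101/85)
T4 reflect across x = 0: (-293/85, -101/85) → (293/85, -101/85)
T5 shear: y ← y + 1/2·x: (293/85, -101/85) → (293/85, 91/170)
T6 translate by (6, 4): (293/85, 91/170) → (803/85, 771/170)

T(p) = (803/85, 771/170)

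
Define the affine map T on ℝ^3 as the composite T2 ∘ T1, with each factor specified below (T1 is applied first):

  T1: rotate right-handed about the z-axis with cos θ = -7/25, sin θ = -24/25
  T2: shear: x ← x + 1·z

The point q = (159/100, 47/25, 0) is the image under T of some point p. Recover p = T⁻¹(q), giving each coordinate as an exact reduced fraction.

p = (-9/4, 1, 0)

T1 = [-7/25 24/25 0 0; -24/25 -7/25 0 0; 0 0 1 0; 0 0 0 1]
T2·T1 = [-7/25 24/25 1 0; -24/25 -7/25 0 0; 0 0 1 0; 0 0 0 1]
det M = 1; M⁻¹ = [-7/25 -24/25 7/25 0; 24/25 -7/25 -24/25 0; 0 0 1 0; 0 0 0 1]
M⁻¹ · (159/100, 47/25, 0)ᵀ = (-9/4, 1, 0)ᵀ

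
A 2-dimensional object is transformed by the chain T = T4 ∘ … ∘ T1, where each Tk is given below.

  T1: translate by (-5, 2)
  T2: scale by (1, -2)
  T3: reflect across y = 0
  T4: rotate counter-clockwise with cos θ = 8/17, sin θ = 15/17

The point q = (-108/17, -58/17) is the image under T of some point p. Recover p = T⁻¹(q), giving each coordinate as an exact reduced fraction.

T1 = [1 0 -5; 0 1 2; 0 0 1]
T2·T1 = [1 0 -5; 0 -2 -4; 0 0 1]
T3·…·T1 = [1 0 -5; 0 2 4; 0 0 1]
T4·…·T1 = [8/17 -30/17 -100/17; 15/17 16/17 -43/17; 0 0 1]
det M = 2; M⁻¹ = [8/17 15/17 5; -15/34 4/17 -2; 0 0 1]
M⁻¹ · (-108/17, -58/17)ᵀ = (-1, 0)ᵀ

p = (-1, 0)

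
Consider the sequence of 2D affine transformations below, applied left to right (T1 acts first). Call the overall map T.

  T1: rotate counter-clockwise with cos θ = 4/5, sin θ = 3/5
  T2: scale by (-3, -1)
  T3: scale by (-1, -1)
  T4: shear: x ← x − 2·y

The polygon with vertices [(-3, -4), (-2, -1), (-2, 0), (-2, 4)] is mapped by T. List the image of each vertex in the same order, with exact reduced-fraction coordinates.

image vertices: (10, -5), (1, -2), (-12/5, -6/5), (-16, 2)

T1 rotate counter-clockwise with cos θ = 4/5, sin θ = 3/5: (-3, -4) → (0, -5); (-2, -1) → (-1, -2); (-2, 0) → (-8/5, -6/5); (-2, 4) → (-4, 2)
T2 scale by (-3, -1): (0, -5) → (0, 5); (-1, -2) → (3, 2); (-8/5, -6/5) → (24/5, 6/5); (-4, 2) → (12, -2)
T3 scale by (-1, -1): (0, 5) → (0, -5); (3, 2) → (-3, -2); (24/5, 6/5) → (-24/5, -6/5); (12, -2) → (-12, 2)
T4 shear: x ← x − 2·y: (0, -5) → (10, -5); (-3, -2) → (1, -2); (-24/5, -6/5) → (-12/5, -6/5); (-12, 2) → (-16, 2)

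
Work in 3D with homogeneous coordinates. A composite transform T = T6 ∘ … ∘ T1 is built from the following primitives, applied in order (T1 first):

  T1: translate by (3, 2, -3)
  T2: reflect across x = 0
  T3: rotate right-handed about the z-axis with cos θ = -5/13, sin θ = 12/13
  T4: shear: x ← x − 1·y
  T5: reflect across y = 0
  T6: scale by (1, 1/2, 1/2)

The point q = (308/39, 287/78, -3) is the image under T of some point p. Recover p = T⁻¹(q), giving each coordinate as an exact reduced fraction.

T1 = [1 0 0 3; 0 1 0 2; 0 0 1 -3; 0 0 0 1]
T2·T1 = [-1 0 0 -3; 0 1 0 2; 0 0 1 -3; 0 0 0 1]
T3·…·T1 = [5/13 -12/13 0 -9/13; -12/13 -5/13 0 -46/13; 0 0 1 -3; 0 0 0 1]
T4·…·T1 = [17/13 -7/13 0 37/13; -12/13 -5/13 0 -46/13; 0 0 1 -3; 0 0 0 1]
T5·…·T1 = [17/13 -7/13 0 37/13; 12/13 5/13 0 46/13; 0 0 1 -3; 0 0 0 1]
T6·…·T1 = [17/13 -7/13 0 37/13; 6/13 5/26 0 23/13; 0 0 1/2 -3/2; 0 0 0 1]
det M = 1/4; M⁻¹ = [5/13 14/13 0 -3; -12/13 34/13 0 -2; 0 0 2 3; 0 0 0 1]
M⁻¹ · (308/39, 287/78, -3)ᵀ = (4, 1/3, -3)ᵀ

p = (4, 1/3, -3)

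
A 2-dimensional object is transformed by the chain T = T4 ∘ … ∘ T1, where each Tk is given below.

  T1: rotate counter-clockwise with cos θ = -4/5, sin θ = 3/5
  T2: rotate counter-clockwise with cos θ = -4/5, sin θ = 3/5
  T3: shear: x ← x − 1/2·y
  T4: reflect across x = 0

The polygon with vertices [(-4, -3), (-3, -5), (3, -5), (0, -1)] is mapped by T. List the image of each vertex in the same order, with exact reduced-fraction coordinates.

image vertices: (11/2, 3), (319/50, 37/25), (91/50, -107/25), (41/50, -7/25)

T1 rotate counter-clockwise with cos θ = -4/5, sin θ = 3/5: (-4, -3) → (5, 0); (-3, -5) → (27/5, 11/5); (3, -5) → (3/5, 29/5); (0, -1) → (3/5, 4/5)
T2 rotate counter-clockwise with cos θ = -4/5, sin θ = 3/5: (5, 0) → (-4, 3); (27/5, 11/5) → (-141/25, 37/25); (3/5, 29/5) → (-99/25, -107/25); (3/5, 4/5) → (-24/25, -7/25)
T3 shear: x ← x − 1/2·y: (-4, 3) → (-11/2, 3); (-141/25, 37/25) → (-319/50, 37/25); (-99/25, -107/25) → (-91/50, -107/25); (-24/25, -7/25) → (-41/50, -7/25)
T4 reflect across x = 0: (-11/2, 3) → (11/2, 3); (-319/50, 37/25) → (319/50, 37/25); (-91/50, -107/25) → (91/50, -107/25); (-41/50, -7/25) → (41/50, -7/25)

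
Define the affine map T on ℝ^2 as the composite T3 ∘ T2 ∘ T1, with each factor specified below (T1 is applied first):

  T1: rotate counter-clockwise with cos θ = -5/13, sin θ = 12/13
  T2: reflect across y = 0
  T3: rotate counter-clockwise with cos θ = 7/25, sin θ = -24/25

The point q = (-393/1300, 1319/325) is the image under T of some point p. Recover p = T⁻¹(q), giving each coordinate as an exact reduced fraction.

T1 = [-5/13 -12/13 0; 12/13 -5/13 0; 0 0 1]
T2·T1 = [-5/13 -12/13 0; -12/13 5/13 0; 0 0 1]
T3·…·T1 = [-323/325 36/325 0; 36/325 323/325 0; 0 0 1]
det M = -1; M⁻¹ = [-323/325 36/325 0; 36/325 323/325 0; 0 0 1]
M⁻¹ · (-393/1300, 1319/325)ᵀ = (3/4, 4)ᵀ

p = (3/4, 4)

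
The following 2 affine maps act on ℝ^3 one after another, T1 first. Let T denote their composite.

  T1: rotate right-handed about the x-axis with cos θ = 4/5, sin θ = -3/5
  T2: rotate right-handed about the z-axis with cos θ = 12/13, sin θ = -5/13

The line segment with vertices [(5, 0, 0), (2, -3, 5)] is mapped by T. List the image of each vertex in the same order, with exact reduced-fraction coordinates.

T1 rotate right-handed about the x-axis with cos θ = 4/5, sin θ = -3/5: (5, 0, 0) → (5, 0, 0); (2, -3, 5) → (2, 3/5, 29/5)
T2 rotate right-handed about the z-axis with cos θ = 12/13, sin θ = -5/13: (5, 0, 0) → (60/13, -25/13, 0); (2, 3/5, 29/5) → (27/13, -14/65, 29/5)

image vertices: (60/13, -25/13, 0), (27/13, -14/65, 29/5)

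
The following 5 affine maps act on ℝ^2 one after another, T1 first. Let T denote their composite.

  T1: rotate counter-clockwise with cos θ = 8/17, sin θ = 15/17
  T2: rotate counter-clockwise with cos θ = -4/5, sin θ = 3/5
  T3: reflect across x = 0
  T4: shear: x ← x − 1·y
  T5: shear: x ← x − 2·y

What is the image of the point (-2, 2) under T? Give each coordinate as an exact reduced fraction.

T1 rotate counter-clockwise with cos θ = 8/17, sin θ = 15/17: (-2, 2) → (-46/17, -14/17)
T2 rotate counter-clockwise with cos θ = -4/5, sin θ = 3/5: (-46/17, -14/17) → (226/85, -82/85)
T3 reflect across x = 0: (226/85, -82/85) → (-226/85, -82/85)
T4 shear: x ← x − 1·y: (-226/85, -82/85) → (-144/85, -82/85)
T5 shear: x ← x − 2·y: (-144/85, -82/85) → (4/17, -82/85)

T(p) = (4/17, -82/85)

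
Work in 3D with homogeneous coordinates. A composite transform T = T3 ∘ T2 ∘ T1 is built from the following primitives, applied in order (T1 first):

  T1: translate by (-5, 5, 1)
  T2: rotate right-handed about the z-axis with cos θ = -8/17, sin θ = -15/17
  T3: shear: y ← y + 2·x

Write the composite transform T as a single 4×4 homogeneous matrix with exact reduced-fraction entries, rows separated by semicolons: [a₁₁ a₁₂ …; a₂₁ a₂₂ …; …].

T = [-8/17 15/17 0 115/17; -31/17 22/17 0 265/17; 0 0 1 1; 0 0 0 1]

T1 = [1 0 0 -5; 0 1 0 5; 0 0 1 1; 0 0 0 1]
T2·T1 = [-8/17 15/17 0 115/17; -15/17 -8/17 0 35/17; 0 0 1 1; 0 0 0 1]
T3·…·T1 = [-8/17 15/17 0 115/17; -31/17 22/17 0 265/17; 0 0 1 1; 0 0 0 1]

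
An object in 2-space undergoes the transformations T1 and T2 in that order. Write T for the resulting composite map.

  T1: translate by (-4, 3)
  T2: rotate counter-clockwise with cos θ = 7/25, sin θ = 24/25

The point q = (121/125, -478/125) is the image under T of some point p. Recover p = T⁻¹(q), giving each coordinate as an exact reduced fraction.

T1 = [1 0 -4; 0 1 3; 0 0 1]
T2·T1 = [7/25 -24/25 -4; 24/25 7/25 -3; 0 0 1]
det M = 1; M⁻¹ = [7/25 24/25 4; -24/25 7/25 -3; 0 0 1]
M⁻¹ · (121/125, -478/125)ᵀ = (3/5, -5)ᵀ

p = (3/5, -5)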